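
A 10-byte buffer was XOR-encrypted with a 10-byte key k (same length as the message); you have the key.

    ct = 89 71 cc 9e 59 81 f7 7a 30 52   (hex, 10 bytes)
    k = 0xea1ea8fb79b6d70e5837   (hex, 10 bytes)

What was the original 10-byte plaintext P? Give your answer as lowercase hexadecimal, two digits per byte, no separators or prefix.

XOR is its own inverse, so applying the key byte-wise gives the result directly.
89 ^ ea = 63
71 ^ 1e = 6f
cc ^ a8 = 64
9e ^ fb = 65
59 ^ 79 = 20
81 ^ b6 = 37
f7 ^ d7 = 20
7a ^ 0e = 74
30 ^ 58 = 68
52 ^ 37 = 65

636f6465203720746865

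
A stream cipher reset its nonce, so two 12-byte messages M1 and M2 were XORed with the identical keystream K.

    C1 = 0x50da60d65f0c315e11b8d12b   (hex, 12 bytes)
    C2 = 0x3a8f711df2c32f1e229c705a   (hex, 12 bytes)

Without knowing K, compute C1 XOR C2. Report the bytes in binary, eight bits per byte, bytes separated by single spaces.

C1 ⊕ C2 = (M1 ⊕ K) ⊕ (M2 ⊕ K) = M1 ⊕ M2 — the shared key cancels under XOR.
50 ^ 3a = 6a
da ^ 8f = 55
60 ^ 71 = 11
d6 ^ 1d = cb
5f ^ f2 = ad
0c ^ c3 = cf
31 ^ 2f = 1e
5e ^ 1e = 40
11 ^ 22 = 33
b8 ^ 9c = 24
d1 ^ 70 = a1
2b ^ 5a = 71

01101010 01010101 00010001 11001011 10101101 11001111 00011110 01000000 00110011 00100100 10100001 01110001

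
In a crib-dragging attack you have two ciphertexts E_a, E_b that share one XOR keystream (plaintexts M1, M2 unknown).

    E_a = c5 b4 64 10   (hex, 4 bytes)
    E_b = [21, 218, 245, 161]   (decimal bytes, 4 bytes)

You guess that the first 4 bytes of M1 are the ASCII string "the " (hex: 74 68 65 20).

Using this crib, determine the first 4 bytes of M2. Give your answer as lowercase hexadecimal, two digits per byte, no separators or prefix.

First, E_a ⊕ E_b = (M1 ⊕ K) ⊕ (M2 ⊕ K) = M1 ⊕ M2, so the key drops out. Then M2 = (M1 ⊕ M2) ⊕ M1 over the first 4 bytes.
byte 0: (c5 ^ 15) ^ 74 = d0 ^ 74 = a4
byte 1: (b4 ^ da) ^ 68 = 6e ^ 68 = 06
byte 2: (64 ^ f5) ^ 65 = 91 ^ 65 = f4
byte 3: (10 ^ a1) ^ 20 = b1 ^ 20 = 91

a406f491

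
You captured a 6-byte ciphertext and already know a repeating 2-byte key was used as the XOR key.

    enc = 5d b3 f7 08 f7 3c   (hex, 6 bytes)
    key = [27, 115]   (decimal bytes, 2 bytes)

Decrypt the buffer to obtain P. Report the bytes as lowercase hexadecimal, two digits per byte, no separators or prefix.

The 2-byte key repeats, so the effective keystream is 1b 73 1b 73 1b 73.
byte 0: 5d ^ 1b = 46
byte 1: b3 ^ 73 = c0
byte 2: f7 ^ 1b = ec
byte 3: 08 ^ 73 = 7b
byte 4: f7 ^ 1b = ec
byte 5: 3c ^ 73 = 4f

46c0ec7bec4f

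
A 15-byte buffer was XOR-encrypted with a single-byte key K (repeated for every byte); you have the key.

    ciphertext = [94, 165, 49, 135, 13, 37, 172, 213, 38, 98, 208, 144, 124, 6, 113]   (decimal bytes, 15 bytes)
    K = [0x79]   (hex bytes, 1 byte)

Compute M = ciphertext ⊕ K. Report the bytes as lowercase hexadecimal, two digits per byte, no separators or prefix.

27dc48fe745cd5ac5f1ba9e9057f08

The 1-byte key repeats, so the effective keystream is 79 79 79 79 79 79 79 79 79 79 79 79 79 79 79.
byte 0:  94 XOR 121 =  39
byte 1: 165 XOR 121 = 220
byte 2:  49 XOR 121 =  72
byte 3: 135 XOR 121 = 254
byte 4:  13 XOR 121 = 116
byte 5:  37 XOR 121 =  92
byte 6: 172 XOR 121 = 213
byte 7: 213 XOR 121 = 172
byte 8:  38 XOR 121 =  95
byte 9:  98 XOR 121 =  27
byte 10: 208 XOR 121 = 169
byte 11: 144 XOR 121 = 233
byte 12: 124 XOR 121 =   5
byte 13:   6 XOR 121 = 127
byte 14: 113 XOR 121 =   8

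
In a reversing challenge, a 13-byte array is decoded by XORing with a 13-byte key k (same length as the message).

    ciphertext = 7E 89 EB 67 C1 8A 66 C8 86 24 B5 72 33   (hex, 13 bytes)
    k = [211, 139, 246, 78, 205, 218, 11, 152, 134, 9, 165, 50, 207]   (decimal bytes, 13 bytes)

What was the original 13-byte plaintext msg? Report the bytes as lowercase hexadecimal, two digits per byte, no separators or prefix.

ad021d290c506d50002d1040fc

7e xor d3 = ad
89 xor 8b = 02
eb xor f6 = 1d
67 xor 4e = 29
c1 xor cd = 0c
8a xor da = 50
66 xor 0b = 6d
c8 xor 98 = 50
86 xor 86 = 00
24 xor 09 = 2d
b5 xor a5 = 10
72 xor 32 = 40
33 xor cf = fc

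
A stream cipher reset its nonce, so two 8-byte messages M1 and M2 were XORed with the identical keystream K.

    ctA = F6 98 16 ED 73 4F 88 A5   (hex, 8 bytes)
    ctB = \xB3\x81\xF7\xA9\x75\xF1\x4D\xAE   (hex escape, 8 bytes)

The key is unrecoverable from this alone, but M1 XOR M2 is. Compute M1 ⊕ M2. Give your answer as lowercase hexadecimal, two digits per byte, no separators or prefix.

4519e14406bec50b

ctA ⊕ ctB = (M1 ⊕ K) ⊕ (M2 ⊕ K) = M1 ⊕ M2 — the shared key cancels under XOR.
f6 ^ b3 = 45
98 ^ 81 = 19
16 ^ f7 = e1
ed ^ a9 = 44
73 ^ 75 = 06
4f ^ f1 = be
88 ^ 4d = c5
a5 ^ ae = 0b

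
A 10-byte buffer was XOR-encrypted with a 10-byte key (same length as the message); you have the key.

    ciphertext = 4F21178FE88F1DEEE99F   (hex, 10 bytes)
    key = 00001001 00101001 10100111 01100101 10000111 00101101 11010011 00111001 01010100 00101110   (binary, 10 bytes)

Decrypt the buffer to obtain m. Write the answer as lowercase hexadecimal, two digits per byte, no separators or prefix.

4f ⊕ 09 = 46
21 ⊕ 29 = 08
17 ⊕ a7 = b0
8f ⊕ 65 = ea
e8 ⊕ 87 = 6f
8f ⊕ 2d = a2
1d ⊕ d3 = ce
ee ⊕ 39 = d7
e9 ⊕ 54 = bd
9f ⊕ 2e = b1

4608b0ea6fa2ced7bdb1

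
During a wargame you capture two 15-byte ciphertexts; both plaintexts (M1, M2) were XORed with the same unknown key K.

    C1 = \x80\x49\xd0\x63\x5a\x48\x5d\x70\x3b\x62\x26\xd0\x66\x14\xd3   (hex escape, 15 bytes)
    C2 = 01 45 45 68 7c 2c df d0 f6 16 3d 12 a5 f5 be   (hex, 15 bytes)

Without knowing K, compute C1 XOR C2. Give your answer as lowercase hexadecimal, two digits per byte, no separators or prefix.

810c950b266482a0cd741bc2c3e16d

C1 ⊕ C2 = (M1 ⊕ K) ⊕ (M2 ⊕ K) = M1 ⊕ M2 — the shared key cancels under XOR.
80 ⊕ 01 = 81
49 ⊕ 45 = 0c
d0 ⊕ 45 = 95
63 ⊕ 68 = 0b
5a ⊕ 7c = 26
48 ⊕ 2c = 64
5d ⊕ df = 82
70 ⊕ d0 = a0
3b ⊕ f6 = cd
62 ⊕ 16 = 74
26 ⊕ 3d = 1b
d0 ⊕ 12 = c2
66 ⊕ a5 = c3
14 ⊕ f5 = e1
d3 ⊕ be = 6d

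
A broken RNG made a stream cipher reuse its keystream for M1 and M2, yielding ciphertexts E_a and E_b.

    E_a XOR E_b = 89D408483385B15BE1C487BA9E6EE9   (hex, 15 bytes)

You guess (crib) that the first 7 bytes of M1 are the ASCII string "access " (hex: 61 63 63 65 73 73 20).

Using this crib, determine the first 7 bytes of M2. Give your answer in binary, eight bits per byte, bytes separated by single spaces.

11101000 10110111 01101011 00101101 01000000 11110110 10010001

Since E_a ⊕ E_b = M1 ⊕ M2, XORing with the guessed M1 bytes yields the corresponding M2 bytes: M2 = (E_a ⊕ E_b) ⊕ M1.
byte 0: 10001001 ⊕ 01100001 = 11101000
byte 1: 11010100 ⊕ 01100011 = 10110111
byte 2: 00001000 ⊕ 01100011 = 01101011
byte 3: 01001000 ⊕ 01100101 = 00101101
byte 4: 00110011 ⊕ 01110011 = 01000000
byte 5: 10000101 ⊕ 01110011 = 11110110
byte 6: 10110001 ⊕ 00100000 = 10010001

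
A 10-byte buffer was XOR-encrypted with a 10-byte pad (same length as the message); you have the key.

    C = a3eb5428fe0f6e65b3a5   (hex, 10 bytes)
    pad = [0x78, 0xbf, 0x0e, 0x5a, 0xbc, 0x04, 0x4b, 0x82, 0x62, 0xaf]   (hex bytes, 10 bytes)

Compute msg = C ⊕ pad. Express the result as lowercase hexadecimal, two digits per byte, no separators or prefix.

XOR is its own inverse, so applying the key byte-wise gives the result directly.
a3 ⊕ 78 = db
eb ⊕ bf = 54
54 ⊕ 0e = 5a
28 ⊕ 5a = 72
fe ⊕ bc = 42
0f ⊕ 04 = 0b
6e ⊕ 4b = 25
65 ⊕ 82 = e7
b3 ⊕ 62 = d1
a5 ⊕ af = 0a

db545a72420b25e7d10a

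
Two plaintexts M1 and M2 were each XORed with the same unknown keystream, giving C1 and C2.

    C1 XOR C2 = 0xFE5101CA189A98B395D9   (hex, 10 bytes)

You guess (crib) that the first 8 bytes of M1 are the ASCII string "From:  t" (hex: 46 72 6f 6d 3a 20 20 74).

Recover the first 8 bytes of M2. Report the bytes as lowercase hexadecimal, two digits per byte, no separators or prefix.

Since C1 ⊕ C2 = M1 ⊕ M2, XORing with the guessed M1 bytes yields the corresponding M2 bytes: M2 = (C1 ⊕ C2) ⊕ M1.
fe ^ 46 = b8
51 ^ 72 = 23
01 ^ 6f = 6e
ca ^ 6d = a7
18 ^ 3a = 22
9a ^ 20 = ba
98 ^ 20 = b8
b3 ^ 74 = c7

b8236ea722bab8c7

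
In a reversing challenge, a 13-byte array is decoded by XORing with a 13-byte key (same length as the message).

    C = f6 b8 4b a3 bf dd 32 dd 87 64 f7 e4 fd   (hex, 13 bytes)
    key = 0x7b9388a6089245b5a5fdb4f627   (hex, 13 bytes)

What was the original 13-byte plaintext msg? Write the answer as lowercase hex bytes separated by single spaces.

8d 2b c3 05 b7 4f 77 68 22 99 43 12 da

byte 0: f6 ⊕ 7b = 8d
byte 1: b8 ⊕ 93 = 2b
byte 2: 4b ⊕ 88 = c3
byte 3: a3 ⊕ a6 = 05
byte 4: bf ⊕ 08 = b7
byte 5: dd ⊕ 92 = 4f
byte 6: 32 ⊕ 45 = 77
byte 7: dd ⊕ b5 = 68
byte 8: 87 ⊕ a5 = 22
byte 9: 64 ⊕ fd = 99
byte 10: f7 ⊕ b4 = 43
byte 11: e4 ⊕ f6 = 12
byte 12: fd ⊕ 27 = da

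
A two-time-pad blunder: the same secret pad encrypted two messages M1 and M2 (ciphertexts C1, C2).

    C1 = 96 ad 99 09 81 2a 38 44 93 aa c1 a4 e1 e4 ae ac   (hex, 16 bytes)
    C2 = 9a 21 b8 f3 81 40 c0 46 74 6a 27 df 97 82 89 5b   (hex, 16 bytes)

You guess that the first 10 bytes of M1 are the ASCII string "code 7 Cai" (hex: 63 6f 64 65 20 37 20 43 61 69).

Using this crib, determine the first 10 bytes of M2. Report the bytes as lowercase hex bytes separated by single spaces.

6f e3 45 9f 20 5d d8 41 86 a9

First, C1 ⊕ C2 = (M1 ⊕ K) ⊕ (M2 ⊕ K) = M1 ⊕ M2, so the key drops out. Then M2 = (M1 ⊕ M2) ⊕ M1 over the first 10 bytes.
byte 0: (96 xor 9a) xor 63 = 0c xor 63 = 6f
byte 1: (ad xor 21) xor 6f = 8c xor 6f = e3
byte 2: (99 xor b8) xor 64 = 21 xor 64 = 45
byte 3: (09 xor f3) xor 65 = fa xor 65 = 9f
byte 4: (81 xor 81) xor 20 = 00 xor 20 = 20
byte 5: (2a xor 40) xor 37 = 6a xor 37 = 5d
byte 6: (38 xor c0) xor 20 = f8 xor 20 = d8
byte 7: (44 xor 46) xor 43 = 02 xor 43 = 41
byte 8: (93 xor 74) xor 61 = e7 xor 61 = 86
byte 9: (aa xor 6a) xor 69 = c0 xor 69 = a9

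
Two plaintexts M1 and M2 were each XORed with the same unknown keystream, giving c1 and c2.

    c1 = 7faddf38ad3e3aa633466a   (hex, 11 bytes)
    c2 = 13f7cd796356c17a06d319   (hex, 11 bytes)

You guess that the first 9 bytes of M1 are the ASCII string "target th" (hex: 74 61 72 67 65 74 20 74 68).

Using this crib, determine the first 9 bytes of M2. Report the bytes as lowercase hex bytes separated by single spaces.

First, c1 ⊕ c2 = (M1 ⊕ K) ⊕ (M2 ⊕ K) = M1 ⊕ M2, so the key drops out. Then M2 = (M1 ⊕ M2) ⊕ M1 over the first 9 bytes.
byte 0: (7f ⊕ 13) ⊕ 74 = 6c ⊕ 74 = 18
byte 1: (ad ⊕ f7) ⊕ 61 = 5a ⊕ 61 = 3b
byte 2: (df ⊕ cd) ⊕ 72 = 12 ⊕ 72 = 60
byte 3: (38 ⊕ 79) ⊕ 67 = 41 ⊕ 67 = 26
byte 4: (ad ⊕ 63) ⊕ 65 = ce ⊕ 65 = ab
byte 5: (3e ⊕ 56) ⊕ 74 = 68 ⊕ 74 = 1c
byte 6: (3a ⊕ c1) ⊕ 20 = fb ⊕ 20 = db
byte 7: (a6 ⊕ 7a) ⊕ 74 = dc ⊕ 74 = a8
byte 8: (33 ⊕ 06) ⊕ 68 = 35 ⊕ 68 = 5d

18 3b 60 26 ab 1c db a8 5d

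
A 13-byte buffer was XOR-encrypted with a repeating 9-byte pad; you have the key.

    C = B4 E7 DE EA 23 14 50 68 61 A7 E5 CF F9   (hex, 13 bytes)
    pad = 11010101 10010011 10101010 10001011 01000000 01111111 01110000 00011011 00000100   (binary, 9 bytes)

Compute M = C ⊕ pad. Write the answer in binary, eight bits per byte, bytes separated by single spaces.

01100001 01110100 01110100 01100001 01100011 01101011 00100000 01110011 01100101 01110010 01110110 01100101 01110010

The 9-byte key repeats, so the effective keystream is d5 93 aa 8b 40 7f 70 1b 04 d5 93 aa 8b.
byte 0: b4 ⊕ d5 = 61
byte 1: e7 ⊕ 93 = 74
byte 2: de ⊕ aa = 74
byte 3: ea ⊕ 8b = 61
byte 4: 23 ⊕ 40 = 63
byte 5: 14 ⊕ 7f = 6b
byte 6: 50 ⊕ 70 = 20
byte 7: 68 ⊕ 1b = 73
byte 8: 61 ⊕ 04 = 65
byte 9: a7 ⊕ d5 = 72
byte 10: e5 ⊕ 93 = 76
byte 11: cf ⊕ aa = 65
byte 12: f9 ⊕ 8b = 72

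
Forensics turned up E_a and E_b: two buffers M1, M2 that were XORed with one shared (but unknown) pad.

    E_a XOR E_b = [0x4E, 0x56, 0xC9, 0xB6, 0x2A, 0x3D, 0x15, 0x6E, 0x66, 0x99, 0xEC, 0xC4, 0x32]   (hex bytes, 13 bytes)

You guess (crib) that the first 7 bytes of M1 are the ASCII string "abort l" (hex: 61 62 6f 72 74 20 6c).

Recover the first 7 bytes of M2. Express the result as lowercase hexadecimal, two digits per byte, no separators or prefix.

2f34a6c45e1d79

Since E_a ⊕ E_b = M1 ⊕ M2, XORing with the guessed M1 bytes yields the corresponding M2 bytes: M2 = (E_a ⊕ E_b) ⊕ M1.
01001110 ^ 01100001 = 00101111
01010110 ^ 01100010 = 00110100
11001001 ^ 01101111 = 10100110
10110110 ^ 01110010 = 11000100
00101010 ^ 01110100 = 01011110
00111101 ^ 00100000 = 00011101
00010101 ^ 01101100 = 01111001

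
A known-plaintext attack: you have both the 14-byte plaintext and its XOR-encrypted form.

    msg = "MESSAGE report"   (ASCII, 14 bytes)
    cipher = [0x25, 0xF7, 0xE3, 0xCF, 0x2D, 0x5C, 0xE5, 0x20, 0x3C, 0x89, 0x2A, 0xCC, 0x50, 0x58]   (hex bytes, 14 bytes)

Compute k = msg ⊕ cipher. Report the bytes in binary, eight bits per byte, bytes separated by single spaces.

Since cipher = msg ⊕ k, XORing both sides with msg gives k = msg ⊕ cipher.
 77 ⊕  37 = 104
 69 ⊕ 247 = 178
 83 ⊕ 227 = 176
 83 ⊕ 207 = 156
 65 ⊕  45 = 108
 71 ⊕  92 =  27
 69 ⊕ 229 = 160
 32 ⊕  32 =   0
114 ⊕  60 =  78
101 ⊕ 137 = 236
112 ⊕  42 =  90
111 ⊕ 204 = 163
114 ⊕  80 =  34
116 ⊕  88 =  44

01101000 10110010 10110000 10011100 01101100 00011011 10100000 00000000 01001110 11101100 01011010 10100011 00100010 00101100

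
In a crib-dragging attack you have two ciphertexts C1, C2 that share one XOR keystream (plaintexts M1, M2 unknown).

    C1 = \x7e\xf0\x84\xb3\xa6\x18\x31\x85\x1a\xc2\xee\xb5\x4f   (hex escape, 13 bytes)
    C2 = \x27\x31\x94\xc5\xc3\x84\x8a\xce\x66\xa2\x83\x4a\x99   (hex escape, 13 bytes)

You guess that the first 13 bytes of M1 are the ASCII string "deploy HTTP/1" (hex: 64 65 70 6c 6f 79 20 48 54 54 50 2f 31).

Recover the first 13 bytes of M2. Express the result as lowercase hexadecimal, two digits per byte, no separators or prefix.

3da4601a0ae59b0328343dd0e7

First, C1 ⊕ C2 = (M1 ⊕ K) ⊕ (M2 ⊕ K) = M1 ⊕ M2, so the key drops out. Then M2 = (M1 ⊕ M2) ⊕ M1 over the first 13 bytes.
byte 0: (7e ⊕ 27) ⊕ 64 = 59 ⊕ 64 = 3d
byte 1: (f0 ⊕ 31) ⊕ 65 = c1 ⊕ 65 = a4
byte 2: (84 ⊕ 94) ⊕ 70 = 10 ⊕ 70 = 60
byte 3: (b3 ⊕ c5) ⊕ 6c = 76 ⊕ 6c = 1a
byte 4: (a6 ⊕ c3) ⊕ 6f = 65 ⊕ 6f = 0a
byte 5: (18 ⊕ 84) ⊕ 79 = 9c ⊕ 79 = e5
byte 6: (31 ⊕ 8a) ⊕ 20 = bb ⊕ 20 = 9b
byte 7: (85 ⊕ ce) ⊕ 48 = 4b ⊕ 48 = 03
byte 8: (1a ⊕ 66) ⊕ 54 = 7c ⊕ 54 = 28
byte 9: (c2 ⊕ a2) ⊕ 54 = 60 ⊕ 54 = 34
byte 10: (ee ⊕ 83) ⊕ 50 = 6d ⊕ 50 = 3d
byte 11: (b5 ⊕ 4a) ⊕ 2f = ff ⊕ 2f = d0
byte 12: (4f ⊕ 99) ⊕ 31 = d6 ⊕ 31 = e7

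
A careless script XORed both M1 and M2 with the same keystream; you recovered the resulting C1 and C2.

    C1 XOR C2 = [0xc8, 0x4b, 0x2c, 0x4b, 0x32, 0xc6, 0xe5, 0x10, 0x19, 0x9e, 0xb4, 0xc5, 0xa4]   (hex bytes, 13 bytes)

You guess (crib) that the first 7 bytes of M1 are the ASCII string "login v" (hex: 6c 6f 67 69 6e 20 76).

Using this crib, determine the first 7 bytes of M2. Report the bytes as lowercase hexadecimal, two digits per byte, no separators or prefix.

Since C1 ⊕ C2 = M1 ⊕ M2, XORing with the guessed M1 bytes yields the corresponding M2 bytes: M2 = (C1 ⊕ C2) ⊕ M1.
200 ^ 108 = 164
 75 ^ 111 =  36
 44 ^ 103 =  75
 75 ^ 105 =  34
 50 ^ 110 =  92
198 ^  32 = 230
229 ^ 118 = 147

a4244b225ce693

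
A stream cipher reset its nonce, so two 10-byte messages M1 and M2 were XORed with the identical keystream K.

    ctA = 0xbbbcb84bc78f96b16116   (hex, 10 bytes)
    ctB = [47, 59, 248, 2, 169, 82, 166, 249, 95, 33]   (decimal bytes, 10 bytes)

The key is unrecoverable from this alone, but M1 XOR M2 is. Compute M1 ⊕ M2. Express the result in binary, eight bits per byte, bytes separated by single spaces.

ctA ⊕ ctB = (M1 ⊕ K) ⊕ (M2 ⊕ K) = M1 ⊕ M2 — the shared key cancels under XOR.
byte 0: bb xor 2f = 94
byte 1: bc xor 3b = 87
byte 2: b8 xor f8 = 40
byte 3: 4b xor 02 = 49
byte 4: c7 xor a9 = 6e
byte 5: 8f xor 52 = dd
byte 6: 96 xor a6 = 30
byte 7: b1 xor f9 = 48
byte 8: 61 xor 5f = 3e
byte 9: 16 xor 21 = 37

10010100 10000111 01000000 01001001 01101110 11011101 00110000 01001000 00111110 00110111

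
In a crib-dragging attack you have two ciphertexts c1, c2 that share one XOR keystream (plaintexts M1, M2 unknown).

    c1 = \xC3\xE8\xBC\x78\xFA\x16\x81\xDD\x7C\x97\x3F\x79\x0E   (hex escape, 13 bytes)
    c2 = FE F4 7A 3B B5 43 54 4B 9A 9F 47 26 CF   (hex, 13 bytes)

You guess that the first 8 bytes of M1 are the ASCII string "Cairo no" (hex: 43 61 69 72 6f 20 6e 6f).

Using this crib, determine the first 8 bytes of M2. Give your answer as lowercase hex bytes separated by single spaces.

First, c1 ⊕ c2 = (M1 ⊕ K) ⊕ (M2 ⊕ K) = M1 ⊕ M2, so the key drops out. Then M2 = (M1 ⊕ M2) ⊕ M1 over the first 8 bytes.
byte 0: (c3 ^ fe) ^ 43 = 3d ^ 43 = 7e
byte 1: (e8 ^ f4) ^ 61 = 1c ^ 61 = 7d
byte 2: (bc ^ 7a) ^ 69 = c6 ^ 69 = af
byte 3: (78 ^ 3b) ^ 72 = 43 ^ 72 = 31
byte 4: (fa ^ b5) ^ 6f = 4f ^ 6f = 20
byte 5: (16 ^ 43) ^ 20 = 55 ^ 20 = 75
byte 6: (81 ^ 54) ^ 6e = d5 ^ 6e = bb
byte 7: (dd ^ 4b) ^ 6f = 96 ^ 6f = f9

7e 7d af 31 20 75 bb f9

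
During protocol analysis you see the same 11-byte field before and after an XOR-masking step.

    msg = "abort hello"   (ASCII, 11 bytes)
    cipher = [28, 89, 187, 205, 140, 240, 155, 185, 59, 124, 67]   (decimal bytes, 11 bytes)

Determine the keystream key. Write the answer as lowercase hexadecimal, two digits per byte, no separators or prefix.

7d3bd4bff8d0f3dc57102c

Since cipher = msg ⊕ key, XORing both sides with msg gives key = msg ⊕ cipher.
61 ⊕ 1c = 7d
62 ⊕ 59 = 3b
6f ⊕ bb = d4
72 ⊕ cd = bf
74 ⊕ 8c = f8
20 ⊕ f0 = d0
68 ⊕ 9b = f3
65 ⊕ b9 = dc
6c ⊕ 3b = 57
6c ⊕ 7c = 10
6f ⊕ 43 = 2c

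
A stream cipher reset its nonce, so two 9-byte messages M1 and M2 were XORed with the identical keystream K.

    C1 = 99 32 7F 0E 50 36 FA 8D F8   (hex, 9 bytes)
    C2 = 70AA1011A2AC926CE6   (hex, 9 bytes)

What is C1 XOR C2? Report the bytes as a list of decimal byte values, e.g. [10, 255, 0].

C1 ⊕ C2 = (M1 ⊕ K) ⊕ (M2 ⊕ K) = M1 ⊕ M2 — the shared key cancels under XOR.
byte 0: 99 xor 70 = e9
byte 1: 32 xor aa = 98
byte 2: 7f xor 10 = 6f
byte 3: 0e xor 11 = 1f
byte 4: 50 xor a2 = f2
byte 5: 36 xor ac = 9a
byte 6: fa xor 92 = 68
byte 7: 8d xor 6c = e1
byte 8: f8 xor e6 = 1e

[233, 152, 111, 31, 242, 154, 104, 225, 30]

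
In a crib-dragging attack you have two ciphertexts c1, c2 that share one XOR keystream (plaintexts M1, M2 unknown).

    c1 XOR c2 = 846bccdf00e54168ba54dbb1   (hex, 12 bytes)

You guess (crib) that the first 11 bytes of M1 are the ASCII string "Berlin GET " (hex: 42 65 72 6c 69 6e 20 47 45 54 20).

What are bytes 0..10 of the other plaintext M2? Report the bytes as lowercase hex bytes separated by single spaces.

Since c1 ⊕ c2 = M1 ⊕ M2, XORing with the guessed M1 bytes yields the corresponding M2 bytes: M2 = (c1 ⊕ c2) ⊕ M1.
84 xor 42 = c6
6b xor 65 = 0e
cc xor 72 = be
df xor 6c = b3
00 xor 69 = 69
e5 xor 6e = 8b
41 xor 20 = 61
68 xor 47 = 2f
ba xor 45 = ff
54 xor 54 = 00
db xor 20 = fb

c6 0e be b3 69 8b 61 2f ff 00 fb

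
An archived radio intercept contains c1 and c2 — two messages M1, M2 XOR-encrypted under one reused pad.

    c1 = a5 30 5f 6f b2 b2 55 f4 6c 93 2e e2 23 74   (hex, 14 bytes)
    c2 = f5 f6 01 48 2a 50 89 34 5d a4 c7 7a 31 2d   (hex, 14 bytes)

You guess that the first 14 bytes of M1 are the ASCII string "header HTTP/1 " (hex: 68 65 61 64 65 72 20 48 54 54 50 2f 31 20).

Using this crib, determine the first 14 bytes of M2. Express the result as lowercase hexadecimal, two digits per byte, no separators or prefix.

38a33f43fd90fc886563b9b72379

First, c1 ⊕ c2 = (M1 ⊕ K) ⊕ (M2 ⊕ K) = M1 ⊕ M2, so the key drops out. Then M2 = (M1 ⊕ M2) ⊕ M1 over the first 14 bytes.
byte 0: (a5 XOR f5) XOR 68 = 50 XOR 68 = 38
byte 1: (30 XOR f6) XOR 65 = c6 XOR 65 = a3
byte 2: (5f XOR 01) XOR 61 = 5e XOR 61 = 3f
byte 3: (6f XOR 48) XOR 64 = 27 XOR 64 = 43
byte 4: (b2 XOR 2a) XOR 65 = 98 XOR 65 = fd
byte 5: (b2 XOR 50) XOR 72 = e2 XOR 72 = 90
byte 6: (55 XOR 89) XOR 20 = dc XOR 20 = fc
byte 7: (f4 XOR 34) XOR 48 = c0 XOR 48 = 88
byte 8: (6c XOR 5d) XOR 54 = 31 XOR 54 = 65
byte 9: (93 XOR a4) XOR 54 = 37 XOR 54 = 63
byte 10: (2e XOR c7) XOR 50 = e9 XOR 50 = b9
byte 11: (e2 XOR 7a) XOR 2f = 98 XOR 2f = b7
byte 12: (23 XOR 31) XOR 31 = 12 XOR 31 = 23
byte 13: (74 XOR 2d) XOR 20 = 59 XOR 20 = 79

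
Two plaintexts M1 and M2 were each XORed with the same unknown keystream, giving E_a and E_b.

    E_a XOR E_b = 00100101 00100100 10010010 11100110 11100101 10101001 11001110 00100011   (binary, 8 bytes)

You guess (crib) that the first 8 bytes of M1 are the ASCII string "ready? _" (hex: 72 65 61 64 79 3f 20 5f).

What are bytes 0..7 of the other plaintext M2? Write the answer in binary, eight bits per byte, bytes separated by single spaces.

01010111 01000001 11110011 10000010 10011100 10010110 11101110 01111100

Since E_a ⊕ E_b = M1 ⊕ M2, XORing with the guessed M1 bytes yields the corresponding M2 bytes: M2 = (E_a ⊕ E_b) ⊕ M1.
25 XOR 72 = 57
24 XOR 65 = 41
92 XOR 61 = f3
e6 XOR 64 = 82
e5 XOR 79 = 9c
a9 XOR 3f = 96
ce XOR 20 = ee
23 XOR 5f = 7c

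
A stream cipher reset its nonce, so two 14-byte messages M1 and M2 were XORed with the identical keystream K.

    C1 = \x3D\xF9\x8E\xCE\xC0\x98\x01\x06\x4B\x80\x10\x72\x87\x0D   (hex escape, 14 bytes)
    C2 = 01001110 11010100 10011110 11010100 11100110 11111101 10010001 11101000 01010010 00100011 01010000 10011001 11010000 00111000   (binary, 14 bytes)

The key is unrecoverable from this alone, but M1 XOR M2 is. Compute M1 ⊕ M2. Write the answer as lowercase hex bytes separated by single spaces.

C1 ⊕ C2 = (M1 ⊕ K) ⊕ (M2 ⊕ K) = M1 ⊕ M2 — the shared key cancels under XOR.
3d xor 4e = 73
f9 xor d4 = 2d
8e xor 9e = 10
ce xor d4 = 1a
c0 xor e6 = 26
98 xor fd = 65
01 xor 91 = 90
06 xor e8 = ee
4b xor 52 = 19
80 xor 23 = a3
10 xor 50 = 40
72 xor 99 = eb
87 xor d0 = 57
0d xor 38 = 35

73 2d 10 1a 26 65 90 ee 19 a3 40 eb 57 35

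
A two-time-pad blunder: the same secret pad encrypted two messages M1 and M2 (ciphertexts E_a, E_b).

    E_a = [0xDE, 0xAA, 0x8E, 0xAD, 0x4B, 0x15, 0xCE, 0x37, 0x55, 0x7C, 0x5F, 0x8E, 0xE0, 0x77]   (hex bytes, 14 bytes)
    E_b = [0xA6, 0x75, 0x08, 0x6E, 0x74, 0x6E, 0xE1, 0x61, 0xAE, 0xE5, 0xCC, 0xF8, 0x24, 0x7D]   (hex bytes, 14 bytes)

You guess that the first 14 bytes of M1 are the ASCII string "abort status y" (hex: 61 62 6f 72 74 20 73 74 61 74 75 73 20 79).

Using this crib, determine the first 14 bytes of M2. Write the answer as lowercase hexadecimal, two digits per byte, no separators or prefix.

19bde9b14b5b5c229aede605e473

First, E_a ⊕ E_b = (M1 ⊕ K) ⊕ (M2 ⊕ K) = M1 ⊕ M2, so the key drops out. Then M2 = (M1 ⊕ M2) ⊕ M1 over the first 14 bytes.
byte 0: (de ^ a6) ^ 61 = 78 ^ 61 = 19
byte 1: (aa ^ 75) ^ 62 = df ^ 62 = bd
byte 2: (8e ^ 08) ^ 6f = 86 ^ 6f = e9
byte 3: (ad ^ 6e) ^ 72 = c3 ^ 72 = b1
byte 4: (4b ^ 74) ^ 74 = 3f ^ 74 = 4b
byte 5: (15 ^ 6e) ^ 20 = 7b ^ 20 = 5b
byte 6: (ce ^ e1) ^ 73 = 2f ^ 73 = 5c
byte 7: (37 ^ 61) ^ 74 = 56 ^ 74 = 22
byte 8: (55 ^ ae) ^ 61 = fb ^ 61 = 9a
byte 9: (7c ^ e5) ^ 74 = 99 ^ 74 = ed
byte 10: (5f ^ cc) ^ 75 = 93 ^ 75 = e6
byte 11: (8e ^ f8) ^ 73 = 76 ^ 73 = 05
byte 12: (e0 ^ 24) ^ 20 = c4 ^ 20 = e4
byte 13: (77 ^ 7d) ^ 79 = 0a ^ 79 = 73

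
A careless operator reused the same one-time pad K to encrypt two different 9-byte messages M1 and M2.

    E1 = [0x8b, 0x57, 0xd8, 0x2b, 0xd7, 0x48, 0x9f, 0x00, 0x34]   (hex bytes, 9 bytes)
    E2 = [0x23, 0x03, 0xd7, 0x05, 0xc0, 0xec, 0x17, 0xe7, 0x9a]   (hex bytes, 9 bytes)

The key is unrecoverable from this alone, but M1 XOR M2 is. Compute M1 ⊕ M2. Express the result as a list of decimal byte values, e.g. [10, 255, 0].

E1 ⊕ E2 = (M1 ⊕ K) ⊕ (M2 ⊕ K) = M1 ⊕ M2 — the shared key cancels under XOR.
8b xor 23 = a8
57 xor 03 = 54
d8 xor d7 = 0f
2b xor 05 = 2e
d7 xor c0 = 17
48 xor ec = a4
9f xor 17 = 88
00 xor e7 = e7
34 xor 9a = ae

[168, 84, 15, 46, 23, 164, 136, 231, 174]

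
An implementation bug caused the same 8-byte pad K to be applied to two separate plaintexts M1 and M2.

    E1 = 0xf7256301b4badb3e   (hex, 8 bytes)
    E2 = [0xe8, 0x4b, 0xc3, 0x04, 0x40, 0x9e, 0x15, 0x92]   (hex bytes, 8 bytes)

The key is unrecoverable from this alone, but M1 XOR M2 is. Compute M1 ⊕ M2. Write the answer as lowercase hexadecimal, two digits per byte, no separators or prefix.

1f6ea005f424ceac

E1 ⊕ E2 = (M1 ⊕ K) ⊕ (M2 ⊕ K) = M1 ⊕ M2 — the shared key cancels under XOR.
247 XOR 232 =  31
 37 XOR  75 = 110
 99 XOR 195 = 160
  1 XOR   4 =   5
180 XOR  64 = 244
186 XOR 158 =  36
219 XOR  21 = 206
 62 XOR 146 = 172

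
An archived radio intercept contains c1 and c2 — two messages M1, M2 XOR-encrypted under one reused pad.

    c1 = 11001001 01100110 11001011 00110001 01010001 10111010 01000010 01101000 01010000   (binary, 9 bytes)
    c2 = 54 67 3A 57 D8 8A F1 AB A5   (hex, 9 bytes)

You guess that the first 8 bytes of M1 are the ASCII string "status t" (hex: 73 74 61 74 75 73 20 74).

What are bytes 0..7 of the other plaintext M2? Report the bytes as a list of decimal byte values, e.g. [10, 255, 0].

[238, 117, 144, 18, 252, 67, 147, 183]

First, c1 ⊕ c2 = (M1 ⊕ K) ⊕ (M2 ⊕ K) = M1 ⊕ M2, so the key drops out. Then M2 = (M1 ⊕ M2) ⊕ M1 over the first 8 bytes.
byte 0: (c9 xor 54) xor 73 = 9d xor 73 = ee
byte 1: (66 xor 67) xor 74 = 01 xor 74 = 75
byte 2: (cb xor 3a) xor 61 = f1 xor 61 = 90
byte 3: (31 xor 57) xor 74 = 66 xor 74 = 12
byte 4: (51 xor d8) xor 75 = 89 xor 75 = fc
byte 5: (ba xor 8a) xor 73 = 30 xor 73 = 43
byte 6: (42 xor f1) xor 20 = b3 xor 20 = 93
byte 7: (68 xor ab) xor 74 = c3 xor 74 = b7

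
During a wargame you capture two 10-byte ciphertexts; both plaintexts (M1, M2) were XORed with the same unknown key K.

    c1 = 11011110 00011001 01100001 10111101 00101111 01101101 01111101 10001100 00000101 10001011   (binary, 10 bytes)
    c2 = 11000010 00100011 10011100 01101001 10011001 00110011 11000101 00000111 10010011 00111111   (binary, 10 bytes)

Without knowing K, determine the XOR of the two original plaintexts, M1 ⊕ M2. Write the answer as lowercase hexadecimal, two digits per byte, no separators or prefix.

1c3afdd4b65eb88b96b4

c1 ⊕ c2 = (M1 ⊕ K) ⊕ (M2 ⊕ K) = M1 ⊕ M2 — the shared key cancels under XOR.
222 ^ 194 =  28
 25 ^  35 =  58
 97 ^ 156 = 253
189 ^ 105 = 212
 47 ^ 153 = 182
109 ^  51 =  94
125 ^ 197 = 184
140 ^   7 = 139
  5 ^ 147 = 150
139 ^  63 = 180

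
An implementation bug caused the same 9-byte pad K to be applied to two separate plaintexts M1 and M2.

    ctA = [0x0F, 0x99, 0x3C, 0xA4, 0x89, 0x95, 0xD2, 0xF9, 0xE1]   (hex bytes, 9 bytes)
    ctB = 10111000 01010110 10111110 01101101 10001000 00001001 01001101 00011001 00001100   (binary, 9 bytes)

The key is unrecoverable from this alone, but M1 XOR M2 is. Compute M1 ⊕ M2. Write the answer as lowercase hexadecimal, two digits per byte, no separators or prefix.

b7cf82c9019c9fe0ed

ctA ⊕ ctB = (M1 ⊕ K) ⊕ (M2 ⊕ K) = M1 ⊕ M2 — the shared key cancels under XOR.
 15 xor 184 = 183
153 xor  86 = 207
 60 xor 190 = 130
164 xor 109 = 201
137 xor 136 =   1
149 xor   9 = 156
210 xor  77 = 159
249 xor  25 = 224
225 xor  12 = 237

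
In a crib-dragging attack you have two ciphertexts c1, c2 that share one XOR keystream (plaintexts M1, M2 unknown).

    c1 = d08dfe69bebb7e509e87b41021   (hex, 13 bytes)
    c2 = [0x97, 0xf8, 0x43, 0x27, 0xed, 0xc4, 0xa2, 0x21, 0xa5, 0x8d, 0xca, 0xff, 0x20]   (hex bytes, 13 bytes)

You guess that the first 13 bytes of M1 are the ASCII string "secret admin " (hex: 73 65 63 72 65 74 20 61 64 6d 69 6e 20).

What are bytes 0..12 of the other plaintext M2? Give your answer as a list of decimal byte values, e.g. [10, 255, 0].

First, c1 ⊕ c2 = (M1 ⊕ K) ⊕ (M2 ⊕ K) = M1 ⊕ M2, so the key drops out. Then M2 = (M1 ⊕ M2) ⊕ M1 over the first 13 bytes.
byte 0: (d0 xor 97) xor 73 = 47 xor 73 = 34
byte 1: (8d xor f8) xor 65 = 75 xor 65 = 10
byte 2: (fe xor 43) xor 63 = bd xor 63 = de
byte 3: (69 xor 27) xor 72 = 4e xor 72 = 3c
byte 4: (be xor ed) xor 65 = 53 xor 65 = 36
byte 5: (bb xor c4) xor 74 = 7f xor 74 = 0b
byte 6: (7e xor a2) xor 20 = dc xor 20 = fc
byte 7: (50 xor 21) xor 61 = 71 xor 61 = 10
byte 8: (9e xor a5) xor 64 = 3b xor 64 = 5f
byte 9: (87 xor 8d) xor 6d = 0a xor 6d = 67
byte 10: (b4 xor ca) xor 69 = 7e xor 69 = 17
byte 11: (10 xor ff) xor 6e = ef xor 6e = 81
byte 12: (21 xor 20) xor 20 = 01 xor 20 = 21

[52, 16, 222, 60, 54, 11, 252, 16, 95, 103, 23, 129, 33]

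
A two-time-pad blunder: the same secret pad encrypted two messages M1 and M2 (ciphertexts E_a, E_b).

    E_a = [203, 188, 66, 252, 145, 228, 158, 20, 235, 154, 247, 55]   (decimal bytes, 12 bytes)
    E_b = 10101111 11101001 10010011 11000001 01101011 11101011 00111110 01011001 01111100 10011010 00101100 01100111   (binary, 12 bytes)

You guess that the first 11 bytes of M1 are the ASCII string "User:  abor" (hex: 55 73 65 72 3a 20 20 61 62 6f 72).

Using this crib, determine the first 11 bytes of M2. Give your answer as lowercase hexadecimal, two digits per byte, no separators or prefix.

3126b44fc02f802cf56fa9

First, E_a ⊕ E_b = (M1 ⊕ K) ⊕ (M2 ⊕ K) = M1 ⊕ M2, so the key drops out. Then M2 = (M1 ⊕ M2) ⊕ M1 over the first 11 bytes.
byte 0: (cb xor af) xor 55 = 64 xor 55 = 31
byte 1: (bc xor e9) xor 73 = 55 xor 73 = 26
byte 2: (42 xor 93) xor 65 = d1 xor 65 = b4
byte 3: (fc xor c1) xor 72 = 3d xor 72 = 4f
byte 4: (91 xor 6b) xor 3a = fa xor 3a = c0
byte 5: (e4 xor eb) xor 20 = 0f xor 20 = 2f
byte 6: (9e xor 3e) xor 20 = a0 xor 20 = 80
byte 7: (14 xor 59) xor 61 = 4d xor 61 = 2c
byte 8: (eb xor 7c) xor 62 = 97 xor 62 = f5
byte 9: (9a xor 9a) xor 6f = 00 xor 6f = 6f
byte 10: (f7 xor 2c) xor 72 = db xor 72 = a9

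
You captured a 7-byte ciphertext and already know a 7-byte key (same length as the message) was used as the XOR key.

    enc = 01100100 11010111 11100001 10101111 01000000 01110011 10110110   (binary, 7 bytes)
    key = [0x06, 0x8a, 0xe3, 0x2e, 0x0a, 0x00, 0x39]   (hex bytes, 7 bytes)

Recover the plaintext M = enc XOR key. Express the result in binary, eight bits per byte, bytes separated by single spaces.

100 ^   6 =  98
215 ^ 138 =  93
225 ^ 227 =   2
175 ^  46 = 129
 64 ^  10 =  74
115 ^   0 = 115
182 ^  57 = 143

01100010 01011101 00000010 10000001 01001010 01110011 10001111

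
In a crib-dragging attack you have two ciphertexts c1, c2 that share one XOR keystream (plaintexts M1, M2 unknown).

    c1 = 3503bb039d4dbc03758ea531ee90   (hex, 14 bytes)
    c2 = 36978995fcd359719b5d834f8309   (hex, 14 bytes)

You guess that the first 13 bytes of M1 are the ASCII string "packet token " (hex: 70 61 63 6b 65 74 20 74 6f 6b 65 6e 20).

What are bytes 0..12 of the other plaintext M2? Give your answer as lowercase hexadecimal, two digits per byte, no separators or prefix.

73f551fd04eac50681b843104d

First, c1 ⊕ c2 = (M1 ⊕ K) ⊕ (M2 ⊕ K) = M1 ⊕ M2, so the key drops out. Then M2 = (M1 ⊕ M2) ⊕ M1 over the first 13 bytes.
byte 0: (35 ^ 36) ^ 70 = 03 ^ 70 = 73
byte 1: (03 ^ 97) ^ 61 = 94 ^ 61 = f5
byte 2: (bb ^ 89) ^ 63 = 32 ^ 63 = 51
byte 3: (03 ^ 95) ^ 6b = 96 ^ 6b = fd
byte 4: (9d ^ fc) ^ 65 = 61 ^ 65 = 04
byte 5: (4d ^ d3) ^ 74 = 9e ^ 74 = ea
byte 6: (bc ^ 59) ^ 20 = e5 ^ 20 = c5
byte 7: (03 ^ 71) ^ 74 = 72 ^ 74 = 06
byte 8: (75 ^ 9b) ^ 6f = ee ^ 6f = 81
byte 9: (8e ^ 5d) ^ 6b = d3 ^ 6b = b8
byte 10: (a5 ^ 83) ^ 65 = 26 ^ 65 = 43
byte 11: (31 ^ 4f) ^ 6e = 7e ^ 6e = 10
byte 12: (ee ^ 83) ^ 20 = 6d ^ 20 = 4d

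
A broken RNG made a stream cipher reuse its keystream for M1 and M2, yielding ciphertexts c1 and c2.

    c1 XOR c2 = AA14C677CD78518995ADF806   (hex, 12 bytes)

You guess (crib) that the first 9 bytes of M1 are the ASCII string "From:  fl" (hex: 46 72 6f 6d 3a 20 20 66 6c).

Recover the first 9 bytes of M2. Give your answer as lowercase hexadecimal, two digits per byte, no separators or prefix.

Since c1 ⊕ c2 = M1 ⊕ M2, XORing with the guessed M1 bytes yields the corresponding M2 bytes: M2 = (c1 ⊕ c2) ⊕ M1.
aa ⊕ 46 = ec
14 ⊕ 72 = 66
c6 ⊕ 6f = a9
77 ⊕ 6d = 1a
cd ⊕ 3a = f7
78 ⊕ 20 = 58
51 ⊕ 20 = 71
89 ⊕ 66 = ef
95 ⊕ 6c = f9

ec66a91af75871eff9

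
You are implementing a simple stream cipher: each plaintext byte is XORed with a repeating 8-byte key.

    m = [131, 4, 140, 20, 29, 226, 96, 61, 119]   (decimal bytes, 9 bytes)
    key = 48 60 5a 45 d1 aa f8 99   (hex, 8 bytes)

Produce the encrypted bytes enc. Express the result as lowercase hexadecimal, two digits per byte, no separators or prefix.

The 8-byte key repeats, so the effective keystream is 48 60 5a 45 d1 aa f8 99 48.
byte 0: 131 xor  72 = 203
byte 1:   4 xor  96 = 100
byte 2: 140 xor  90 = 214
byte 3:  20 xor  69 =  81
byte 4:  29 xor 209 = 204
byte 5: 226 xor 170 =  72
byte 6:  96 xor 248 = 152
byte 7:  61 xor 153 = 164
byte 8: 119 xor  72 =  63

cb64d651cc4898a43f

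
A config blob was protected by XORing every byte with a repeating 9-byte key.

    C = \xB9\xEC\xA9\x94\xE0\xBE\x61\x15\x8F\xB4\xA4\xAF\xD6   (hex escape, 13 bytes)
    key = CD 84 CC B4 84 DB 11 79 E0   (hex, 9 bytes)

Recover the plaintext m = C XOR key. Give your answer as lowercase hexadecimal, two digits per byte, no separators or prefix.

746865206465706c6f79206362

The 9-byte key repeats, so the effective keystream is cd 84 cc b4 84 db 11 79 e0 cd 84 cc b4.
byte 0: 10111001 XOR 11001101 = 01110100
byte 1: 11101100 XOR 10000100 = 01101000
byte 2: 10101001 XOR 11001100 = 01100101
byte 3: 10010100 XOR 10110100 = 00100000
byte 4: 11100000 XOR 10000100 = 01100100
byte 5: 10111110 XOR 11011011 = 01100101
byte 6: 01100001 XOR 00010001 = 01110000
byte 7: 00010101 XOR 01111001 = 01101100
byte 8: 10001111 XOR 11100000 = 01101111
byte 9: 10110100 XOR 11001101 = 01111001
byte 10: 10100100 XOR 10000100 = 00100000
byte 11: 10101111 XOR 11001100 = 01100011
byte 12: 11010110 XOR 10110100 = 01100010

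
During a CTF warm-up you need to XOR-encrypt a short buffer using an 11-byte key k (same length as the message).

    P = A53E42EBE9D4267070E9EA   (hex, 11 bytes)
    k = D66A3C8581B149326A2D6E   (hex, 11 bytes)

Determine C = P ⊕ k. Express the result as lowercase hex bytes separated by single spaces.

XOR is its own inverse, so applying the key byte-wise gives the result directly.
byte 0: a5 XOR d6 = 73
byte 1: 3e XOR 6a = 54
byte 2: 42 XOR 3c = 7e
byte 3: eb XOR 85 = 6e
byte 4: e9 XOR 81 = 68
byte 5: d4 XOR b1 = 65
byte 6: 26 XOR 49 = 6f
byte 7: 70 XOR 32 = 42
byte 8: 70 XOR 6a = 1a
byte 9: e9 XOR 2d = c4
byte 10: ea XOR 6e = 84

73 54 7e 6e 68 65 6f 42 1a c4 84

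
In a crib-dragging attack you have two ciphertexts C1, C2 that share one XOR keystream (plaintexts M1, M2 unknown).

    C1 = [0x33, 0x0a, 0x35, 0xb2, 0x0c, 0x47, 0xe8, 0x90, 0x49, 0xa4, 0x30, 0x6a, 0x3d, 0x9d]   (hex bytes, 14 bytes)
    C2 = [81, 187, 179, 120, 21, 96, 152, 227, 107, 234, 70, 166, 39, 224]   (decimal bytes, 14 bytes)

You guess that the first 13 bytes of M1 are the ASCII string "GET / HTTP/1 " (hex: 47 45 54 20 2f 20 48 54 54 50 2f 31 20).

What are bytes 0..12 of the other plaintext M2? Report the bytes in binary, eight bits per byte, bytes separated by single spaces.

First, C1 ⊕ C2 = (M1 ⊕ K) ⊕ (M2 ⊕ K) = M1 ⊕ M2, so the key drops out. Then M2 = (M1 ⊕ M2) ⊕ M1 over the first 13 bytes.
byte 0: (33 ⊕ 51) ⊕ 47 = 62 ⊕ 47 = 25
byte 1: (0a ⊕ bb) ⊕ 45 = b1 ⊕ 45 = f4
byte 2: (35 ⊕ b3) ⊕ 54 = 86 ⊕ 54 = d2
byte 3: (b2 ⊕ 78) ⊕ 20 = ca ⊕ 20 = ea
byte 4: (0c ⊕ 15) ⊕ 2f = 19 ⊕ 2f = 36
byte 5: (47 ⊕ 60) ⊕ 20 = 27 ⊕ 20 = 07
byte 6: (e8 ⊕ 98) ⊕ 48 = 70 ⊕ 48 = 38
byte 7: (90 ⊕ e3) ⊕ 54 = 73 ⊕ 54 = 27
byte 8: (49 ⊕ 6b) ⊕ 54 = 22 ⊕ 54 = 76
byte 9: (a4 ⊕ ea) ⊕ 50 = 4e ⊕ 50 = 1e
byte 10: (30 ⊕ 46) ⊕ 2f = 76 ⊕ 2f = 59
byte 11: (6a ⊕ a6) ⊕ 31 = cc ⊕ 31 = fd
byte 12: (3d ⊕ 27) ⊕ 20 = 1a ⊕ 20 = 3a

00100101 11110100 11010010 11101010 00110110 00000111 00111000 00100111 01110110 00011110 01011001 11111101 00111010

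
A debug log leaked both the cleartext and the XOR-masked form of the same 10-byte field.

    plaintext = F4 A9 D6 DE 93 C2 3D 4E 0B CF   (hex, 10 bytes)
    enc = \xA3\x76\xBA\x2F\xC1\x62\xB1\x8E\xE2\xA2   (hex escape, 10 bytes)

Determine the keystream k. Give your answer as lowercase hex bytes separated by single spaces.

Since enc = plaintext ⊕ k, XORing both sides with plaintext gives k = plaintext ⊕ enc.
11110100 xor 10100011 = 01010111
10101001 xor 01110110 = 11011111
11010110 xor 10111010 = 01101100
11011110 xor 00101111 = 11110001
10010011 xor 11000001 = 01010010
11000010 xor 01100010 = 10100000
00111101 xor 10110001 = 10001100
01001110 xor 10001110 = 11000000
00001011 xor 11100010 = 11101001
11001111 xor 10100010 = 01101101

57 df 6c f1 52 a0 8c c0 e9 6d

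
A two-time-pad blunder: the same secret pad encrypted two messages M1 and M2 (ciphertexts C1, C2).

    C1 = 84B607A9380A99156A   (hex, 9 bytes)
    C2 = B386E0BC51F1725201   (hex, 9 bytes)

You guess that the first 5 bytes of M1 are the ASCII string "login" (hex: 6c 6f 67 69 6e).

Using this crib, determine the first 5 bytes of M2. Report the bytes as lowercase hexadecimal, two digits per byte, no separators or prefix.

5b5f807c07

First, C1 ⊕ C2 = (M1 ⊕ K) ⊕ (M2 ⊕ K) = M1 ⊕ M2, so the key drops out. Then M2 = (M1 ⊕ M2) ⊕ M1 over the first 5 bytes.
byte 0: (84 ⊕ b3) ⊕ 6c = 37 ⊕ 6c = 5b
byte 1: (b6 ⊕ 86) ⊕ 6f = 30 ⊕ 6f = 5f
byte 2: (07 ⊕ e0) ⊕ 67 = e7 ⊕ 67 = 80
byte 3: (a9 ⊕ bc) ⊕ 69 = 15 ⊕ 69 = 7c
byte 4: (38 ⊕ 51) ⊕ 6e = 69 ⊕ 6e = 07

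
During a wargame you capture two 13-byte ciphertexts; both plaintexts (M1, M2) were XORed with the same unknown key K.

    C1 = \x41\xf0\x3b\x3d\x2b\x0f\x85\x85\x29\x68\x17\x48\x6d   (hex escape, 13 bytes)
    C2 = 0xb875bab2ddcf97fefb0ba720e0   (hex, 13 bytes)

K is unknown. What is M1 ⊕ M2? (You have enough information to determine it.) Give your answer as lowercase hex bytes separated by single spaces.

f9 85 81 8f f6 c0 12 7b d2 63 b0 68 8d

C1 ⊕ C2 = (M1 ⊕ K) ⊕ (M2 ⊕ K) = M1 ⊕ M2 — the shared key cancels under XOR.
byte 0: 01000001 XOR 10111000 = 11111001
byte 1: 11110000 XOR 01110101 = 10000101
byte 2: 00111011 XOR 10111010 = 10000001
byte 3: 00111101 XOR 10110010 = 10001111
byte 4: 00101011 XOR 11011101 = 11110110
byte 5: 00001111 XOR 11001111 = 11000000
byte 6: 10000101 XOR 10010111 = 00010010
byte 7: 10000101 XOR 11111110 = 01111011
byte 8: 00101001 XOR 11111011 = 11010010
byte 9: 01101000 XOR 00001011 = 01100011
byte 10: 00010111 XOR 10100111 = 10110000
byte 11: 01001000 XOR 00100000 = 01101000
byte 12: 01101101 XOR 11100000 = 10001101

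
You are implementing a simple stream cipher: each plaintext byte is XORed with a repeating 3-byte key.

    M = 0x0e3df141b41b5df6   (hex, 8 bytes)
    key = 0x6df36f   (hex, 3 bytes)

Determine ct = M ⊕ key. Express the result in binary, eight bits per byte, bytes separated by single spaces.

The 3-byte key repeats, so the effective keystream is 6d f3 6f 6d f3 6f 6d f3.
byte 0: 0e ⊕ 6d = 63
byte 1: 3d ⊕ f3 = ce
byte 2: f1 ⊕ 6f = 9e
byte 3: 41 ⊕ 6d = 2c
byte 4: b4 ⊕ f3 = 47
byte 5: 1b ⊕ 6f = 74
byte 6: 5d ⊕ 6d = 30
byte 7: f6 ⊕ f3 = 05

01100011 11001110 10011110 00101100 01000111 01110100 00110000 00000101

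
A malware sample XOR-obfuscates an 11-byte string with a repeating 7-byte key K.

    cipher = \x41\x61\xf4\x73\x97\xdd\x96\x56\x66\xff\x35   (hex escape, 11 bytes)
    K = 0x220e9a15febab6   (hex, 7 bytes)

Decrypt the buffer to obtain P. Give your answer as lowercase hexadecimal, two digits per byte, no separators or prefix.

The 7-byte key repeats, so the effective keystream is 22 0e 9a 15 fe ba b6 22 0e 9a 15.
byte 0: 01000001 xor 00100010 = 01100011
byte 1: 01100001 xor 00001110 = 01101111
byte 2: 11110100 xor 10011010 = 01101110
byte 3: 01110011 xor 00010101 = 01100110
byte 4: 10010111 xor 11111110 = 01101001
byte 5: 11011101 xor 10111010 = 01100111
byte 6: 10010110 xor 10110110 = 00100000
byte 7: 01010110 xor 00100010 = 01110100
byte 8: 01100110 xor 00001110 = 01101000
byte 9: 11111111 xor 10011010 = 01100101
byte 10: 00110101 xor 00010101 = 00100000

636f6e6669672074686520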